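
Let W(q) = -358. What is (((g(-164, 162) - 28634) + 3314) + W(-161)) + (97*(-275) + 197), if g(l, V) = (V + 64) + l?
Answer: -52094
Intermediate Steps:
g(l, V) = 64 + V + l (g(l, V) = (64 + V) + l = 64 + V + l)
(((g(-164, 162) - 28634) + 3314) + W(-161)) + (97*(-275) + 197) = ((((64 + 162 - 164) - 28634) + 3314) - 358) + (97*(-275) + 197) = (((62 - 28634) + 3314) - 358) + (-26675 + 197) = ((-28572 + 3314) - 358) - 26478 = (-25258 - 358) - 26478 = -25616 - 26478 = -52094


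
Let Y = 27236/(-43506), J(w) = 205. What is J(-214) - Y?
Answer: 4472983/21753 ≈ 205.63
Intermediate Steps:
Y = -13618/21753 (Y = 27236*(-1/43506) = -13618/21753 ≈ -0.62603)
J(-214) - Y = 205 - 1*(-13618/21753) = 205 + 13618/21753 = 4472983/21753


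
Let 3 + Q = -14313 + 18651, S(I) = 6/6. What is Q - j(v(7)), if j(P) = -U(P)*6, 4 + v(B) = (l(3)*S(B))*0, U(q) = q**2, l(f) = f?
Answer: 4431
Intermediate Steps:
S(I) = 1 (S(I) = 6*(1/6) = 1)
Q = 4335 (Q = -3 + (-14313 + 18651) = -3 + 4338 = 4335)
v(B) = -4 (v(B) = -4 + (3*1)*0 = -4 + 3*0 = -4 + 0 = -4)
j(P) = -6*P**2 (j(P) = -P**2*6 = -6*P**2)
Q - j(v(7)) = 4335 - (-6)*(-4)**2 = 4335 - (-6)*16 = 4335 - 1*(-96) = 4335 + 96 = 4431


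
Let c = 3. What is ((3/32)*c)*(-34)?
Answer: -153/16 ≈ -9.5625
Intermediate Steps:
((3/32)*c)*(-34) = ((3/32)*3)*(-34) = (9/32)*(-34) = -153/16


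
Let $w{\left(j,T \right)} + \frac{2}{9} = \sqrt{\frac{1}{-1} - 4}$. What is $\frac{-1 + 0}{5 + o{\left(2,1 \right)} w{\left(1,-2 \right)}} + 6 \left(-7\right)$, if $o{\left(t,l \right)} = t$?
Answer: $\frac{3 \left(- 252 \sqrt{5} + 577 i\right)}{- 41 i + 18 \sqrt{5}} \approx -42.112 + 0.10974 i$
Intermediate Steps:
$w{\left(j,T \right)} = - \frac{2}{9} + i \sqrt{5}$ ($w{\left(j,T \right)} = - \frac{2}{9} + \sqrt{\frac{1}{-1} - 4} = - \frac{2}{9} + \sqrt{-1 - 4} = - \frac{2}{9} + \sqrt{-5} = - \frac{2}{9} + i \sqrt{5}$)
$\frac{-1 + 0}{5 + o{\left(2,1 \right)} w{\left(1,-2 \right)}} + 6 \left(-7\right) = \frac{-1 + 0}{5 + 2 \left(- \frac{2}{9} + i \sqrt{5}\right)} + 6 \left(-7\right) = - \frac{1}{5 - \left(\frac{4}{9} - 2 i \sqrt{5}\right)} - 42 = - \frac{1}{\frac{41}{9} + 2 i \sqrt{5}} - 42 = -42 - \frac{1}{\frac{41}{9} + 2 i \sqrt{5}}$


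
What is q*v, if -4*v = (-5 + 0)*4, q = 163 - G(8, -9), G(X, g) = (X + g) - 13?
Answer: 885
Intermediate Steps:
G(X, g) = -13 + X + g
q = 177 (q = 163 - (-13 + 8 - 9) = 163 - 1*(-14) = 163 + 14 = 177)
v = 5 (v = -(-5 + 0)*4/4 = -(-5)*4/4 = -¼*(-20) = 5)
q*v = 177*5 = 885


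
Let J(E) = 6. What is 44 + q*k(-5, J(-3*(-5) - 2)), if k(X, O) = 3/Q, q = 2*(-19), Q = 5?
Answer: 106/5 ≈ 21.200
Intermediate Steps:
q = -38
k(X, O) = 3/5
44 + q*k(-5, J(-3*(-5) - 2)) = 44 - 38*3/5 = 44 - 114/5 = 106/5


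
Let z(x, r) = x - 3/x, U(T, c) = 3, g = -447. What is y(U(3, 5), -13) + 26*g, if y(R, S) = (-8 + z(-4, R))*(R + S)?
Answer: -23019/2 ≈ -11510.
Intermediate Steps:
z(x, r) = x - 3/x
y(R, S) = -45*R/4 - 45*S/4 (y(R, S) = (-8 + (-4 - 3/(-4)))*(R + S) = (-8 + (-4 - 3*(-1/4)))*(R + S) = (-8 + (-4 + 3/4))*(R + S) = (-8 - 13/4)*(R + S) = -45*(R + S)/4 = -45*R/4 - 45*S/4)
y(U(3, 5), -13) + 26*g = (-45/4*3 - 45/4*(-13)) + 26*(-447) = (-135/4 + 585/4) - 11622 = 225/2 - 11622 = -23019/2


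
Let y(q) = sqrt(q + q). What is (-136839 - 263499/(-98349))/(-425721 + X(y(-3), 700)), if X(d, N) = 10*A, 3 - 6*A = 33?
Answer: 4485905104/13958050693 ≈ 0.32138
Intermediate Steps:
A = -5 (A = 1/2 - 1/6*33 = 1/2 - 11/2 = -5)
y(q) = sqrt(2)*sqrt(q) (y(q) = sqrt(2*q) = sqrt(2)*sqrt(q))
X(d, N) = -50 (X(d, N) = 10*(-5) = -50)
(-136839 - 263499/(-98349))/(-425721 + X(y(-3), 700)) = (-136839 - 263499/(-98349))/(-425721 - 50) = (-136839 - 263499*(-1/98349))/(-425771) = (-136839 + 87833/32783)*(-1/425771) = -4485905104/32783*(-1/425771) = 4485905104/13958050693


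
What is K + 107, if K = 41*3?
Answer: 230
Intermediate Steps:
K = 123
K + 107 = 123 + 107 = 230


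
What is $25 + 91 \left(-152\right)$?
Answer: $-13807$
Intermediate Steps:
$25 + 91 \left(-152\right) = 25 - 13832 = -13807$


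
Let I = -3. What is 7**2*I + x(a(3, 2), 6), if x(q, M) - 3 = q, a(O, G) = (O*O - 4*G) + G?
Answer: -141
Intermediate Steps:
a(O, G) = O**2 - 3*G (a(O, G) = (O**2 - 4*G) + G = O**2 - 3*G)
x(q, M) = 3 + q
7**2*I + x(a(3, 2), 6) = 7**2*(-3) + (3 + (3**2 - 3*2)) = 49*(-3) + (3 + (9 - 6)) = -147 + (3 + 3) = -147 + 6 = -141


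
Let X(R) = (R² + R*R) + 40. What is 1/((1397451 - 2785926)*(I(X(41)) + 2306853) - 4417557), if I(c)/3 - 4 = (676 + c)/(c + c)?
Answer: -42/134527314389719 ≈ -3.1220e-13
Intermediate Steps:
X(R) = 40 + 2*R² (X(R) = (R² + R²) + 40 = 2*R² + 40 = 40 + 2*R²)
I(c) = 12 + 3*(676 + c)/(2*c) (I(c) = 12 + 3*((676 + c)/(c + c)) = 12 + 3*((676 + c)/((2*c))) = 12 + 3*((676 + c)*(1/(2*c))) = 12 + 3*((676 + c)/(2*c)) = 12 + 3*(676 + c)/(2*c))
1/((1397451 - 2785926)*(I(X(41)) + 2306853) - 4417557) = 1/((1397451 - 2785926)*((27/2 + 1014/(40 + 2*41²)) + 2306853) - 4417557) = 1/(-1388475*((27/2 + 1014/(40 + 2*1681)) + 2306853) - 4417557) = 1/(-1388475*((27/2 + 1014/(40 + 3362)) + 2306853) - 4417557) = 1/(-1388475*((27/2 + 1014/3402) + 2306853) - 4417557) = 1/(-1388475*((27/2 + 1014*(1/3402)) + 2306853) - 4417557) = 1/(-1388475*((27/2 + 169/567) + 2306853) - 4417557) = 1/(-1388475*(15647/1134 + 2306853) - 4417557) = 1/(-1388475*2615986949/1134 - 4417557) = 1/(-134527128852325/42 - 4417557) = 1/(-134527314389719/42) = -42/134527314389719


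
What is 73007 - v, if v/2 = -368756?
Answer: 810519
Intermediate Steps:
v = -737512 (v = 2*(-368756) = -737512)
73007 - v = 73007 - 1*(-737512) = 73007 + 737512 = 810519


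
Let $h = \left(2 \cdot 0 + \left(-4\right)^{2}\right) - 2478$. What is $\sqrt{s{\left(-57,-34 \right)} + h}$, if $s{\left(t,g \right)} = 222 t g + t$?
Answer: $\sqrt{427717} \approx 654.0$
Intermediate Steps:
$s{\left(t,g \right)} = t + 222 g t$ ($s{\left(t,g \right)} = 222 g t + t = t + 222 g t$)
$h = -2462$ ($h = \left(0 + 16\right) - 2478 = 16 - 2478 = -2462$)
$\sqrt{s{\left(-57,-34 \right)} + h} = \sqrt{- 57 \left(1 + 222 \left(-34\right)\right) - 2462} = \sqrt{- 57 \left(1 - 7548\right) - 2462} = \sqrt{\left(-57\right) \left(-7547\right) - 2462} = \sqrt{430179 - 2462} = \sqrt{427717}$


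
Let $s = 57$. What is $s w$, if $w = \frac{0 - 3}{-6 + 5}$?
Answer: $171$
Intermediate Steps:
$w = 3$ ($w = - \frac{3}{-1} = \left(-3\right) \left(-1\right) = 3$)
$s w = 57 \cdot 3 = 171$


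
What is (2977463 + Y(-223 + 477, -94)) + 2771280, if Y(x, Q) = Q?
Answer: 5748649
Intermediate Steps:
(2977463 + Y(-223 + 477, -94)) + 2771280 = (2977463 - 94) + 2771280 = 2977369 + 2771280 = 5748649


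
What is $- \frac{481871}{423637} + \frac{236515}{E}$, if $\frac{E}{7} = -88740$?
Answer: $- \frac{79905026567}{52630966332} \approx -1.5182$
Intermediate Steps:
$E = -621180$ ($E = 7 \left(-88740\right) = -621180$)
$- \frac{481871}{423637} + \frac{236515}{E} = - \frac{481871}{423637} + \frac{236515}{-621180} = \left(-481871\right) \frac{1}{423637} + 236515 \left(- \frac{1}{621180}\right) = - \frac{481871}{423637} - \frac{47303}{124236} = - \frac{79905026567}{52630966332}$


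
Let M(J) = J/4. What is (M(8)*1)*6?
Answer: 12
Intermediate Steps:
M(J) = J/4 (M(J) = J*(¼) = J/4)
(M(8)*1)*6 = (((¼)*8)*1)*6 = (2*1)*6 = 2*6 = 12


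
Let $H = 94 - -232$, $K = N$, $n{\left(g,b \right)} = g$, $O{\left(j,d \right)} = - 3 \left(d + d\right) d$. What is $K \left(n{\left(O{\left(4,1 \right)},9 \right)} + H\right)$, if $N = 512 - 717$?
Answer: $-65600$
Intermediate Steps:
$N = -205$
$O{\left(j,d \right)} = - 6 d^{2}$ ($O{\left(j,d \right)} = - 3 \cdot 2 d d = - 3 \cdot 2 d^{2} = - 6 d^{2}$)
$K = -205$
$H = 326$ ($H = 94 + 232 = 326$)
$K \left(n{\left(O{\left(4,1 \right)},9 \right)} + H\right) = - 205 \left(- 6 \cdot 1^{2} + 326\right) = - 205 \left(\left(-6\right) 1 + 326\right) = - 205 \left(-6 + 326\right) = \left(-205\right) 320 = -65600$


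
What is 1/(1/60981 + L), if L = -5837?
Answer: -60981/355946096 ≈ -0.00017132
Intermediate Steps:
1/(1/60981 + L) = 1/(1/60981 - 5837) = 1/(-355946096/60981) = -60981/355946096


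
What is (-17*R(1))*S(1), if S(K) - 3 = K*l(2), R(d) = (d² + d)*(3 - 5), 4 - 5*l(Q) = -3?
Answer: 1496/5 ≈ 299.20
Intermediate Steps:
l(Q) = 7/5 (l(Q) = ⅘ - ⅕*(-3) = ⅘ + ⅗ = 7/5)
R(d) = -2*d - 2*d² (R(d) = (d + d²)*(-2) = -2*d - 2*d²)
S(K) = 3 + 7*K/5 (S(K) = 3 + K*(7/5) = 3 + 7*K/5)
(-17*R(1))*S(1) = (-(-34)*(1 + 1))*(3 + (7/5)*1) = (-(-34)*2)*(3 + 7/5) = -17*(-4)*(22/5) = 68*(22/5) = 1496/5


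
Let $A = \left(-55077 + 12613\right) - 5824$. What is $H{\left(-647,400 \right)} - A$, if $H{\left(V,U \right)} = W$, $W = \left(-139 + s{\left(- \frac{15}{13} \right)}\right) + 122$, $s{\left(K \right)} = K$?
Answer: $\frac{627508}{13} \approx 48270.0$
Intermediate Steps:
$A = -48288$ ($A = -42464 - 5824 = -48288$)
$W = - \frac{236}{13}$ ($W = \left(-139 - \frac{15}{13}\right) + 122 = - \frac{1822}{13} + 122 = - \frac{236}{13} \approx -18.154$)
$H{\left(V,U \right)} = - \frac{236}{13}$
$H{\left(-647,400 \right)} - A = - \frac{236}{13} - -48288 = - \frac{236}{13} + 48288 = \frac{627508}{13}$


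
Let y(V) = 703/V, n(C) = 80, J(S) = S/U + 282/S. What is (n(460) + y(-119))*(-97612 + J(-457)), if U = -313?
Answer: -123106458836853/17021879 ≈ -7.2322e+6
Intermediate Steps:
J(S) = 282/S - S/313 (J(S) = S/(-313) + 282/S = S*(-1/313) + 282/S = -S/313 + 282/S = 282/S - S/313)
(n(460) + y(-119))*(-97612 + J(-457)) = (80 + 703/(-119))*(-97612 + (282/(-457) - 1/313*(-457))) = (80 + 703*(-1/119))*(-97612 + (282*(-1/457) + 457/313)) = (80 - 703/119)*(-97612 + (-282/457 + 457/313)) = 8817*(-97612 + 120583/143041)/119 = (8817/119)*(-13962397509/143041) = -123106458836853/17021879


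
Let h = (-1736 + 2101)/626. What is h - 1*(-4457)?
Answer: 2790447/626 ≈ 4457.6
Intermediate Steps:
h = 365/626 (h = 365*(1/626) = 365/626 ≈ 0.58307)
h - 1*(-4457) = 365/626 - 1*(-4457) = 365/626 + 4457 = 2790447/626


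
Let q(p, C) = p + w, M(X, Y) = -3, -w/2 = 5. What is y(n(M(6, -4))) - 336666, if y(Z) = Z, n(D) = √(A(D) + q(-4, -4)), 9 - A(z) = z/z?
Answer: -336666 + I*√6 ≈ -3.3667e+5 + 2.4495*I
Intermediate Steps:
w = -10 (w = -2*5 = -10)
q(p, C) = -10 + p (q(p, C) = p - 10 = -10 + p)
A(z) = 8 (A(z) = 9 - z/z = 9 - 1*1 = 9 - 1 = 8)
n(D) = I*√6 (n(D) = √(8 + (-10 - 4)) = √(8 - 14) = √(-6) = I*√6)
y(n(M(6, -4))) - 336666 = I*√6 - 336666 = -336666 + I*√6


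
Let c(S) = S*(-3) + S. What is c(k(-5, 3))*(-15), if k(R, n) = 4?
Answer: 120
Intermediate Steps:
c(S) = -2*S (c(S) = -3*S + S = -2*S)
c(k(-5, 3))*(-15) = -2*4*(-15) = -8*(-15) = 120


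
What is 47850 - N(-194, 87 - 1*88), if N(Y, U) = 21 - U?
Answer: 47828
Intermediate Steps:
47850 - N(-194, 87 - 1*88) = 47850 - (21 - (87 - 1*88)) = 47850 - (21 - (87 - 88)) = 47850 - (21 - 1*(-1)) = 47850 - (21 + 1) = 47850 - 1*22 = 47850 - 22 = 47828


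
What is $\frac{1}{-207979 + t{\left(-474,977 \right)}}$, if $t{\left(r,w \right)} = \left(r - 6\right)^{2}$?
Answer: $\frac{1}{22421} \approx 4.4601 \cdot 10^{-5}$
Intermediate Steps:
$t{\left(r,w \right)} = \left(-6 + r\right)^{2}$
$\frac{1}{-207979 + t{\left(-474,977 \right)}} = \frac{1}{-207979 + \left(-6 - 474\right)^{2}} = \frac{1}{-207979 + \left(-480\right)^{2}} = \frac{1}{-207979 + 230400} = \frac{1}{22421}$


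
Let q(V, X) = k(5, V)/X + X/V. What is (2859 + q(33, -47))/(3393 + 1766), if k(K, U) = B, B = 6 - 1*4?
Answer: 4432034/8001609 ≈ 0.55389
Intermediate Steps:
B = 2 (B = 6 - 4 = 2)
k(K, U) = 2
q(V, X) = 2/X + X/V
(2859 + q(33, -47))/(3393 + 1766) = (2859 + (2/(-47) - 47/33))/(3393 + 1766) = (2859 + (2*(-1/47) - 47*1/33))/5159 = (2859 + (-2/47 - 47/33))*(1/5159) = (2859 - 2275/1551)*(1/5159) = (4432034/1551)*(1/5159) = 4432034/8001609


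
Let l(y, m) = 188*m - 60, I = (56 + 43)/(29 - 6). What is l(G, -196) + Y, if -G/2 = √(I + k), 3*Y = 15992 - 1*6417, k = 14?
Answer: -101149/3 ≈ -33716.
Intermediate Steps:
I = 99/23 ≈ 4.3044
Y = 9575/3 (Y = (15992 - 1*6417)/3 = (15992 - 6417)/3 = (⅓)*9575 = 9575/3 ≈ 3191.7)
G = -2*√9683/23 (G = -2*√(99/23 + 14) = -2*√9683/23 ≈ -8.5567)
l(y, m) = -60 + 188*m
l(G, -196) + Y = (-60 + 188*(-196)) + 9575/3 = (-60 - 36848) + 9575/3 = -36908 + 9575/3 = -101149/3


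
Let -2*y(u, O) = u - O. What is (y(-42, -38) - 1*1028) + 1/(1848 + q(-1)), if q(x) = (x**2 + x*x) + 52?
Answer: -1951451/1902 ≈ -1026.0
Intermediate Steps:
y(u, O) = O/2 - u/2 (y(u, O) = -(u - O)/2 = O/2 - u/2)
q(x) = 52 + 2*x**2 (q(x) = (x**2 + x**2) + 52 = 2*x**2 + 52 = 52 + 2*x**2)
(y(-42, -38) - 1*1028) + 1/(1848 + q(-1)) = (((1/2)*(-38) - 1/2*(-42)) - 1*1028) + 1/(1848 + (52 + 2*(-1)**2)) = ((-19 + 21) - 1028) + 1/(1848 + (52 + 2*1)) = (2 - 1028) + 1/(1848 + (52 + 2)) = -1026 + 1/(1848 + 54) = -1026 + 1/1902 = -1951451/1902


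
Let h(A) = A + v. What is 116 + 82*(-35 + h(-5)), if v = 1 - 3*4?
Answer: -4066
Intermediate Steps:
v = -11 (v = 1 - 12 = -11)
h(A) = -11 + A (h(A) = A - 11 = -11 + A)
116 + 82*(-35 + h(-5)) = 116 + 82*(-35 + (-11 - 5)) = 116 + 82*(-35 - 16) = 116 + 82*(-51) = 116 - 4182 = -4066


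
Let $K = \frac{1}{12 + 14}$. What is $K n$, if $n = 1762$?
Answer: $\frac{881}{13} \approx 67.769$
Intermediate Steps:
$K = \frac{1}{26} \approx 0.038462$
$K n = \frac{1}{26} \cdot 1762 = \frac{881}{13}$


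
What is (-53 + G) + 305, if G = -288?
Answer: -36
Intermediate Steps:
(-53 + G) + 305 = (-53 - 288) + 305 = -341 + 305 = -36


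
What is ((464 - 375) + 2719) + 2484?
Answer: 5292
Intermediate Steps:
((464 - 375) + 2719) + 2484 = (89 + 2719) + 2484 = 2808 + 2484 = 5292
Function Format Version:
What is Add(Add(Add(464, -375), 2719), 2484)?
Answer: 5292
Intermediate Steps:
Add(Add(Add(464, -375), 2719), 2484) = Add(Add(89, 2719), 2484) = Add(2808, 2484) = 5292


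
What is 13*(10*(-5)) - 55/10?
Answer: -1311/2 ≈ -655.50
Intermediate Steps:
13*(10*(-5)) - 55/10 = 13*(-50) - 55*⅒ = -650 - 11/2 = -1311/2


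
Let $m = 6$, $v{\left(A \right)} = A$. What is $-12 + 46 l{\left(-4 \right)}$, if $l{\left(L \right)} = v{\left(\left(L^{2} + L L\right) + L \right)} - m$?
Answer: $1000$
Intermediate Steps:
$l{\left(L \right)} = -6 + L + 2 L^{2}$ ($l{\left(L \right)} = \left(\left(L^{2} + L L\right) + L\right) - 6 = \left(\left(L^{2} + L^{2}\right) + L\right) - 6 = \left(2 L^{2} + L\right) - 6 = \left(L + 2 L^{2}\right) - 6 = -6 + L + 2 L^{2}$)
$-12 + 46 l{\left(-4 \right)} = -12 + 46 \left(-6 - 4 \left(1 + 2 \left(-4\right)\right)\right) = -12 + 46 \left(-6 - 4 \left(1 - 8\right)\right) = -12 + 46 \left(-6 - -28\right) = -12 + 46 \left(-6 + 28\right) = -12 + 46 \cdot 22 = -12 + 1012 = 1000$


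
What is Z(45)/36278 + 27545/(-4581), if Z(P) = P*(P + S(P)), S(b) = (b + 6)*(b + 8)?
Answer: -216395525/83094759 ≈ -2.6042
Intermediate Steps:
S(b) = (6 + b)*(8 + b)
Z(P) = P*(48 + P² + 15*P) (Z(P) = P*(P + (48 + P² + 14*P)) = P*(48 + P² + 15*P))
Z(45)/36278 + 27545/(-4581) = (45*(48 + 45² + 15*45))/36278 + 27545/(-4581) = (45*(48 + 2025 + 675))*(1/36278) + 27545*(-1/4581) = (45*2748)*(1/36278) - 27545/4581 = 123660*(1/36278) - 27545/4581 = 61830/18139 - 27545/4581 = -216395525/83094759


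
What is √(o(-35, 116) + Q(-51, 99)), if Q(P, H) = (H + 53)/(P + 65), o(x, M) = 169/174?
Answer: √17547726/1218 ≈ 3.4392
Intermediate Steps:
o(x, M) = 169/174 (o(x, M) = 169*(1/174) = 169/174)
Q(P, H) = (53 + H)/(65 + P)
√(o(-35, 116) + Q(-51, 99)) = √(169/174 + (53 + 99)/(65 - 51)) = √(169/174 + 152/14) = √(169/174 + (1/14)*152) = √(169/174 + 76/7) = √(14407/1218) = √17547726/1218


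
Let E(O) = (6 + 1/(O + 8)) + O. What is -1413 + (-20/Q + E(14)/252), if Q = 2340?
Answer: -14547517/10296 ≈ -1412.9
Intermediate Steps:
E(O) = 6 + O + 1/(8 + O) (E(O) = (6 + 1/(8 + O)) + O = 6 + O + 1/(8 + O))
-1413 + (-20/Q + E(14)/252) = -1413 + (-20/2340 + ((49 + 14² + 14*14)/(8 + 14))/252) = -1413 + (-20*1/2340 + ((49 + 196 + 196)/22)*(1/252)) = -1413 + (-1/117 + ((1/22)*441)*(1/252)) = -1413 + (-1/117 + (441/22)*(1/252)) = -1413 + (-1/117 + 7/88) = -1413 + 731/10296 = -14547517/10296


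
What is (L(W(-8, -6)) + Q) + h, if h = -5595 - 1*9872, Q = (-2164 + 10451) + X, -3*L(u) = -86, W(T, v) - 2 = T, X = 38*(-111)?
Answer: -34108/3 ≈ -11369.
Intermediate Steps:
X = -4218
W(T, v) = 2 + T
L(u) = 86/3 (L(u) = -1/3*(-86) = 86/3)
Q = 4069 (Q = (-2164 + 10451) - 4218 = 8287 - 4218 = 4069)
h = -15467 (h = -5595 - 9872 = -15467)
(L(W(-8, -6)) + Q) + h = (86/3 + 4069) - 15467 = 12293/3 - 15467 = -34108/3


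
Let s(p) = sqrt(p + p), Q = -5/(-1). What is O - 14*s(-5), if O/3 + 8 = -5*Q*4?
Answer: -324 - 14*I*sqrt(10) ≈ -324.0 - 44.272*I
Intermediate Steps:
Q = 5 (Q = -5*(-1) = 5)
s(p) = sqrt(2)*sqrt(p) (s(p) = sqrt(2*p) = sqrt(2)*sqrt(p))
O = -324 (O = -24 + 3*(-5*5*4) = -24 + 3*(-25*4) = -24 + 3*(-100) = -24 - 300 = -324)
O - 14*s(-5) = -324 - 14*sqrt(2)*sqrt(-5) = -324 - 14*sqrt(2)*(I*sqrt(5)) = -324 - 14*I*sqrt(10)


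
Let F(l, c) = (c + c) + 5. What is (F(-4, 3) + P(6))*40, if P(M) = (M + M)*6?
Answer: 3320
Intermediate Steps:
P(M) = 12*M (P(M) = (2*M)*6 = 12*M)
F(l, c) = 5 + 2*c (F(l, c) = 2*c + 5 = 5 + 2*c)
(F(-4, 3) + P(6))*40 = ((5 + 2*3) + 12*6)*40 = ((5 + 6) + 72)*40 = (11 + 72)*40 = 83*40 = 3320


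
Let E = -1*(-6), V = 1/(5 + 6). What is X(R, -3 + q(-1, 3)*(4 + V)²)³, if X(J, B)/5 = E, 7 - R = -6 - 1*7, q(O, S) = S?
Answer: 27000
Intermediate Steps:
V = 1/11 ≈ 0.090909
R = 20 (R = 7 - (-6 - 1*7) = 7 - (-6 - 7) = 7 - 1*(-13) = 7 + 13 = 20)
E = 6
X(J, B) = 30 (X(J, B) = 5*6 = 30)
X(R, -3 + q(-1, 3)*(4 + V)²)³ = 30³ = 27000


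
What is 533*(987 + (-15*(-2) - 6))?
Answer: 538863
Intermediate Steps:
533*(987 + (-15*(-2) - 6)) = 533*(987 + (30 - 6)) = 533*(987 + 24) = 533*1011 = 538863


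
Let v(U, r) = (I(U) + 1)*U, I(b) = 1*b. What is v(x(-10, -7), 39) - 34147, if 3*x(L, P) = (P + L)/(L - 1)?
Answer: -37185233/1089 ≈ -34146.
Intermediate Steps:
I(b) = b
x(L, P) = (L + P)/(3*(-1 + L)) (x(L, P) = ((P + L)/(L - 1))/3 = ((L + P)/(-1 + L))/3 = (L + P)/(3*(-1 + L)))
v(U, r) = U*(1 + U) (v(U, r) = (U + 1)*U = (1 + U)*U = U*(1 + U))
v(x(-10, -7), 39) - 34147 = ((-10 - 7)/(3*(-1 - 10)))*(1 + (-10 - 7)/(3*(-1 - 10))) - 34147 = ((⅓)*(-17)/(-11))*(1 + (⅓)*(-17)/(-11)) - 34147 = ((⅓)*(-1/11)*(-17))*(1 + (⅓)*(-1/11)*(-17)) - 34147 = 17*(1 + 17/33)/33 - 34147 = (17/33)*(50/33) - 34147 = 850/1089 - 34147 = -37185233/1089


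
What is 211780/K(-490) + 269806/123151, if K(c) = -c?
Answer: 374473196/862057 ≈ 434.40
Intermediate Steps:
211780/K(-490) + 269806/123151 = 211780/((-1*(-490))) + 269806/123151 = 211780/490 + 269806*(1/123151) = 211780*(1/490) + 269806/123151 = 21178/49 + 269806/123151 = 374473196/862057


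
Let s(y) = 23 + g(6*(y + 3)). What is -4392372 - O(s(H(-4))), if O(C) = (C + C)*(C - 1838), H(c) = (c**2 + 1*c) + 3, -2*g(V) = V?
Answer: -4508250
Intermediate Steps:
g(V) = -V/2
H(c) = 3 + c + c**2 (H(c) = (c**2 + c) + 3 = (c + c**2) + 3 = 3 + c + c**2)
s(y) = 14 - 3*y (s(y) = 23 - 3*(y + 3) = 23 - 3*(3 + y) = 23 - (18 + 6*y)/2 = 23 + (-9 - 3*y) = 14 - 3*y)
O(C) = 2*C*(-1838 + C) (O(C) = (2*C)*(-1838 + C) = 2*C*(-1838 + C))
-4392372 - O(s(H(-4))) = -4392372 - 2*(14 - 3*(3 - 4 + (-4)**2))*(-1838 + (14 - 3*(3 - 4 + (-4)**2))) = -4392372 - 2*(14 - 3*(3 - 4 + 16))*(-1838 + (14 - 3*(3 - 4 + 16))) = -4392372 - 2*(14 - 3*15)*(-1838 + (14 - 3*15)) = -4392372 - 2*(14 - 45)*(-1838 + (14 - 45)) = -4392372 - 2*(-31)*(-1838 - 31) = -4392372 - 2*(-31)*(-1869) = -4392372 - 1*115878 = -4392372 - 115878 = -4508250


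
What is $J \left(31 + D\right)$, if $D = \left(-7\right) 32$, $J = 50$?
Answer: $-9650$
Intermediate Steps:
$D = -224$
$J \left(31 + D\right) = 50 \left(31 - 224\right) = 50 \left(-193\right) = -9650$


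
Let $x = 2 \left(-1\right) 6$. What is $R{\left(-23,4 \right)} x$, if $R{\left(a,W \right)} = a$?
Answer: $276$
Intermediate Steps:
$x = -12$ ($x = \left(-2\right) 6 = -12$)
$R{\left(-23,4 \right)} x = \left(-23\right) \left(-12\right) = 276$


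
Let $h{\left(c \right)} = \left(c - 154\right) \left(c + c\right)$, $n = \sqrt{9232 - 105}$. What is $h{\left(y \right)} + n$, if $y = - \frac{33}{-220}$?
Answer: $- \frac{9231}{200} + \sqrt{9127} \approx 49.38$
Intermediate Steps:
$y = \frac{3}{20}$ ($y = \left(-33\right) \left(- \frac{1}{220}\right) = \frac{3}{20} \approx 0.15$)
$n = \sqrt{9127} \approx 95.535$
$h{\left(c \right)} = 2 c \left(-154 + c\right)$ ($h{\left(c \right)} = \left(-154 + c\right) 2 c = 2 c \left(-154 + c\right)$)
$h{\left(y \right)} + n = 2 \cdot \frac{3}{20} \left(-154 + \frac{3}{20}\right) + \sqrt{9127} = 2 \cdot \frac{3}{20} \left(- \frac{3077}{20}\right) + \sqrt{9127} = - \frac{9231}{200} + \sqrt{9127}$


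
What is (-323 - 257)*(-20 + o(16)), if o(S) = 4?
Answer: 9280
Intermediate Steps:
(-323 - 257)*(-20 + o(16)) = (-323 - 257)*(-20 + 4) = -580*(-16) = 9280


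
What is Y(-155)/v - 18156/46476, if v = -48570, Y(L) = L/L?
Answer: -8165587/20901290 ≈ -0.39067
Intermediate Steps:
Y(L) = 1
Y(-155)/v - 18156/46476 = 1/(-48570) - 18156/46476 = 1*(-1/48570) - 18156*1/46476 = -1/48570 - 1513/3873 = -8165587/20901290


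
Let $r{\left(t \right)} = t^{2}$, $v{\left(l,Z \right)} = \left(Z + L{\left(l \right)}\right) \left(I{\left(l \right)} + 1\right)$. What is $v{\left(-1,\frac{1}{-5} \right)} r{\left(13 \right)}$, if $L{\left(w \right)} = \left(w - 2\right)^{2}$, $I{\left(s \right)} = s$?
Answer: $0$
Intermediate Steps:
$L{\left(w \right)} = \left(-2 + w\right)^{2}$
$v{\left(l,Z \right)} = \left(1 + l\right) \left(Z + \left(-2 + l\right)^{2}\right)$ ($v{\left(l,Z \right)} = \left(Z + \left(-2 + l\right)^{2}\right) \left(l + 1\right) = \left(Z + \left(-2 + l\right)^{2}\right) \left(1 + l\right) = \left(1 + l\right) \left(Z + \left(-2 + l\right)^{2}\right)$)
$v{\left(-1,\frac{1}{-5} \right)} r{\left(13 \right)} = \left(4 + \frac{1}{-5} + \left(-1\right)^{3} - 3 \left(-1\right)^{2} + \frac{1}{-5} \left(-1\right)\right) 13^{2} = \left(4 - \frac{1}{5} - 1 - 3 - - \frac{1}{5}\right) 169 = \left(4 - \frac{1}{5} - 1 - 3 + \frac{1}{5}\right) 169 = 0 \cdot 169 = 0$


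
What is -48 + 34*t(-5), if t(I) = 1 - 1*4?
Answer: -150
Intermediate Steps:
t(I) = -3 (t(I) = 1 - 4 = -3)
-48 + 34*t(-5) = -48 + 34*(-3) = -48 - 102 = -150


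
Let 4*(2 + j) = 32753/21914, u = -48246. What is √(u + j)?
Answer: I*√92678555891590/43828 ≈ 219.65*I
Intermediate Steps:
j = -142559/87656 (j = -2 + (32753/21914)/4 = -2 + (32753*(1/21914))/4 = -2 + (¼)*(32753/21914) = -2 + 32753/87656 = -142559/87656 ≈ -1.6263)
√(u + j) = √(-48246 - 142559/87656) = √(-4229193935/87656) = I*√92678555891590/43828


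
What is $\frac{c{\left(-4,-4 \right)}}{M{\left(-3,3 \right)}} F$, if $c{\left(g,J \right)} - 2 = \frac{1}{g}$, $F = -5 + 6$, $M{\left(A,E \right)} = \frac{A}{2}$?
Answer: $- \frac{7}{6} \approx -1.1667$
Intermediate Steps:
$M{\left(A,E \right)} = \frac{A}{2}$ ($M{\left(A,E \right)} = A \frac{1}{2} = \frac{A}{2}$)
$F = 1$
$c{\left(g,J \right)} = 2 + \frac{1}{g}$
$\frac{c{\left(-4,-4 \right)}}{M{\left(-3,3 \right)}} F = \frac{2 + \frac{1}{-4}}{\frac{1}{2} \left(-3\right)} 1 = \frac{2 - \frac{1}{4}}{- \frac{3}{2}} \cdot 1 = \left(- \frac{2}{3}\right) \frac{7}{4} \cdot 1 = \left(- \frac{7}{6}\right) 1 = - \frac{7}{6}$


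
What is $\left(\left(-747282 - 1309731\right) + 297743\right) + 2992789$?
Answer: $1233519$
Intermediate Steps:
$\left(\left(-747282 - 1309731\right) + 297743\right) + 2992789 = \left(-2057013 + 297743\right) + 2992789 = -1759270 + 2992789 = 1233519$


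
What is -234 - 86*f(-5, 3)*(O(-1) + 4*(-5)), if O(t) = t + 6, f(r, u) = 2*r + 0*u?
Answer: -13134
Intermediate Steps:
f(r, u) = 2*r (f(r, u) = 2*r + 0 = 2*r)
O(t) = 6 + t
-234 - 86*f(-5, 3)*(O(-1) + 4*(-5)) = -234 - 86*2*(-5)*((6 - 1) + 4*(-5)) = -234 - (-860)*(5 - 20) = -234 - (-860)*(-15) = -234 - 86*150 = -234 - 12900 = -13134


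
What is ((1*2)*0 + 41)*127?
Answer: 5207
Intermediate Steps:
((1*2)*0 + 41)*127 = (2*0 + 41)*127 = (0 + 41)*127 = 41*127 = 5207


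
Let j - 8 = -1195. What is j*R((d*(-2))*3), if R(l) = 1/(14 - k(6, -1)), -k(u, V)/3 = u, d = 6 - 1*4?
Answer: -1187/32 ≈ -37.094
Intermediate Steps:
d = 2 (d = 6 - 4 = 2)
k(u, V) = -3*u
R(l) = 1/32 (R(l) = 1/(14 - (-3)*6) = 1/(14 - 1*(-18)) = 1/(14 + 18) = 1/32)
j = -1187 (j = 8 - 1195 = -1187)
j*R((d*(-2))*3) = -1187*1/32 = -1187/32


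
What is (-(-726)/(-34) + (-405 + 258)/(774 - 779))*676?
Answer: 462384/85 ≈ 5439.8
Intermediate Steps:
(-(-726)/(-34) + (-405 + 258)/(774 - 779))*676 = (-(-726)*(-1)/34 - 147/(-5))*676 = (-11*33/17 - 147*(-1/5))*676 = (-363/17 + 147/5)*676 = (684/85)*676 = 462384/85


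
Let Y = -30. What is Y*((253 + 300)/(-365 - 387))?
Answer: 8295/376 ≈ 22.061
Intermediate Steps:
Y*((253 + 300)/(-365 - 387)) = -30*(253 + 300)/(-365 - 387) = -16590/(-752) = -16590*(-1)/752 = -30*(-553/752) = 8295/376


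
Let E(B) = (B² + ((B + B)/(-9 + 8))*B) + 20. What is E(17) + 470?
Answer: 201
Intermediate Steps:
E(B) = 20 - B² (E(B) = (B² + ((2*B)/(-1))*B) + 20 = (B² + ((2*B)*(-1))*B) + 20 = (B² + (-2*B)*B) + 20 = (B² - 2*B²) + 20 = -B² + 20 = 20 - B²)
E(17) + 470 = (20 - 1*17²) + 470 = (20 - 1*289) + 470 = (20 - 289) + 470 = -269 + 470 = 201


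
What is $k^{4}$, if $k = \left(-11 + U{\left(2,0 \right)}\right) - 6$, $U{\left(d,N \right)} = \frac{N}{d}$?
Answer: $83521$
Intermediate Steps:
$k = -17$ ($k = \left(-11 + \frac{0}{2}\right) - 6 = \left(-11 + 0 \cdot \frac{1}{2}\right) - 6 = \left(-11 + 0\right) - 6 = -11 - 6 = -17$)
$k^{4} = \left(-17\right)^{4} = 83521$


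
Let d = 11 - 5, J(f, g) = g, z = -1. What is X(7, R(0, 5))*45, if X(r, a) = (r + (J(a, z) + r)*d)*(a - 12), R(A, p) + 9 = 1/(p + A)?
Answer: -40248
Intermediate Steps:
R(A, p) = -9 + 1/(A + p) (R(A, p) = -9 + 1/(p + A) = -9 + 1/(A + p))
d = 6
X(r, a) = (-12 + a)*(-6 + 7*r) (X(r, a) = (r + (-1 + r)*6)*(a - 12) = (r + (-6 + 6*r))*(-12 + a) = (-6 + 7*r)*(-12 + a) = (-12 + a)*(-6 + 7*r))
X(7, R(0, 5))*45 = (72 - 84*7 - 6*(1 - 9*0 - 9*5)/(0 + 5) + 7*((1 - 9*0 - 9*5)/(0 + 5))*7)*45 = (72 - 588 - 6*(1 + 0 - 45)/5 + 7*((1 + 0 - 45)/5)*7)*45 = (72 - 588 - 6*(-44)/5 + 7*((⅕)*(-44))*7)*45 = (72 - 588 - 6*(-44/5) + 7*(-44/5)*7)*45 = (72 - 588 + 264/5 - 2156/5)*45 = -4472/5*45 = -40248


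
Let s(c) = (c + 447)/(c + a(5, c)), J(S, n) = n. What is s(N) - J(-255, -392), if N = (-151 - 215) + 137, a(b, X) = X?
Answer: 89659/229 ≈ 391.52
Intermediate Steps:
N = -229 (N = -366 + 137 = -229)
s(c) = (447 + c)/(2*c) (s(c) = (c + 447)/(c + c) = (447 + c)/((2*c)) = (447 + c)*(1/(2*c)) = (447 + c)/(2*c))
s(N) - J(-255, -392) = (1/2)*(447 - 229)/(-229) - 1*(-392) = (1/2)*(-1/229)*218 + 392 = -109/229 + 392 = 89659/229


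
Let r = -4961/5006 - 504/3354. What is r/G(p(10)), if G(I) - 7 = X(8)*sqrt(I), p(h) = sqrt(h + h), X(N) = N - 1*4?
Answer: 1095440129/7608724526 + 357694736*sqrt(5)/3804362263 - 312982894*sqrt(2)*5**(1/4)/3804362263 - 204396992*sqrt(2)*5**(3/4)/3804362263 ≈ -0.073826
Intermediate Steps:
X(N) = -4 + N (X(N) = N - 4 = -4 + N)
r = -3193703/2798354 (r = -4961*1/5006 - 504*1/3354 = -4961/5006 - 84/559 = -3193703/2798354 ≈ -1.1413)
p(h) = sqrt(2)*sqrt(h) (p(h) = sqrt(2*h) = sqrt(2)*sqrt(h))
G(I) = 7 + 4*sqrt(I) (G(I) = 7 + (-4 + 8)*sqrt(I) = 7 + 4*sqrt(I))
r/G(p(10)) = -3193703/(2798354*(7 + 4*sqrt(sqrt(2)*sqrt(10)))) = -3193703/(2798354*(7 + 4*sqrt(2*sqrt(5)))) = -3193703/(2798354*(7 + 4*(sqrt(2)*5**(1/4)))) = -3193703/(2798354*(7 + 4*sqrt(2)*5**(1/4)))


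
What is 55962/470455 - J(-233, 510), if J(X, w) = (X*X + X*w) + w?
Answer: 30123760067/470455 ≈ 64031.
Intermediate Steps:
J(X, w) = w + X**2 + X*w (J(X, w) = (X**2 + X*w) + w = w + X**2 + X*w)
55962/470455 - J(-233, 510) = 55962/470455 - (510 + (-233)**2 - 233*510) = 55962*(1/470455) - (510 + 54289 - 118830) = 55962/470455 - 1*(-64031) = 55962/470455 + 64031 = 30123760067/470455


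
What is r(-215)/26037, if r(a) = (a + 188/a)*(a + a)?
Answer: 10314/2893 ≈ 3.5652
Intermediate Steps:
r(a) = 2*a*(a + 188/a) (r(a) = (a + 188/a)*(2*a) = 2*a*(a + 188/a))
r(-215)/26037 = (376 + 2*(-215)²)/26037 = (376 + 2*46225)*(1/26037) = (376 + 92450)*(1/26037) = 92826*(1/26037) = 10314/2893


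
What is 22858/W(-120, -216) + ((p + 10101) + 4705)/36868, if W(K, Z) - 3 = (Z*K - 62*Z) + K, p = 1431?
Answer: 113779843/111157020 ≈ 1.0236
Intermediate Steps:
W(K, Z) = 3 + K - 62*Z + K*Z (W(K, Z) = 3 + ((Z*K - 62*Z) + K) = 3 + ((K*Z - 62*Z) + K) = 3 + ((-62*Z + K*Z) + K) = 3 + (K - 62*Z + K*Z) = 3 + K - 62*Z + K*Z)
22858/W(-120, -216) + ((p + 10101) + 4705)/36868 = 22858/(3 - 120 - 62*(-216) - 120*(-216)) + ((1431 + 10101) + 4705)/36868 = 22858/(3 - 120 + 13392 + 25920) + (11532 + 4705)*(1/36868) = 22858/39195 + 16237*(1/36868) = 22858*(1/39195) + 1249/2836 = 22858/39195 + 1249/2836 = 113779843/111157020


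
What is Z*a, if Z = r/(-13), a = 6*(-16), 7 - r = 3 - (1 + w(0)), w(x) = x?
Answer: 480/13 ≈ 36.923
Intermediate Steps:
r = 5 (r = 7 - (3 - (1 + 0)) = 7 - (3 - 1*1) = 7 - (3 - 1) = 7 - 1*2 = 7 - 2 = 5)
a = -96
Z = -5/13 (Z = 5/(-13) = -1/13*5 = -5/13 ≈ -0.38462)
Z*a = -5/13*(-96) = 480/13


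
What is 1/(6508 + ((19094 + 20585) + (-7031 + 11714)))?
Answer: 1/50870 ≈ 1.9658e-5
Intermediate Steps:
1/(6508 + ((19094 + 20585) + (-7031 + 11714))) = 1/(6508 + (39679 + 4683)) = 1/(6508 + 44362) = 1/50870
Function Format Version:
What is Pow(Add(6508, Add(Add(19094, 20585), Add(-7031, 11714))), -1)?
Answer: Rational(1, 50870) ≈ 1.9658e-5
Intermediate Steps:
Pow(Add(6508, Add(Add(19094, 20585), Add(-7031, 11714))), -1) = Pow(Add(6508, Add(39679, 4683)), -1) = Pow(Add(6508, 44362), -1) = Pow(50870, -1) = Rational(1, 50870)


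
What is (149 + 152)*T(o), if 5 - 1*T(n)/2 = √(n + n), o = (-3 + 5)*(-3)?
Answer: 3010 - 1204*I*√3 ≈ 3010.0 - 2085.4*I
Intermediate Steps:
o = -6 (o = 2*(-3) = -6)
T(n) = 10 - 2*√2*√n (T(n) = 10 - 2*√(n + n) = 10 - 2*√2*√n)
(149 + 152)*T(o) = (149 + 152)*(10 - 2*√2*√(-6)) = 301*(10 - 2*√2*I*√6) = 301*(10 - 4*I*√3) = 3010 - 1204*I*√3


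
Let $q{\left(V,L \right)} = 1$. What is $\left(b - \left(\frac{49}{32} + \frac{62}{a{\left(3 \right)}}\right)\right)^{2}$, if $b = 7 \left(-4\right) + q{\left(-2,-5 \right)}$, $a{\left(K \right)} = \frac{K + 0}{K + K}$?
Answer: $\frac{23824161}{1024} \approx 23266.0$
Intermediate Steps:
$a{\left(K \right)} = \frac{1}{2}$ ($a{\left(K \right)} = \frac{K}{2 K} = K \frac{1}{2 K} = \frac{1}{2}$)
$b = -27$ ($b = 7 \left(-4\right) + 1 = -28 + 1 = -27$)
$\left(b - \left(\frac{49}{32} + \frac{62}{a{\left(3 \right)}}\right)\right)^{2} = \left(-27 - \left(124 + \frac{49}{32}\right)\right)^{2} = \left(-27 - \frac{4017}{32}\right)^{2} = \left(- \frac{4881}{32}\right)^{2} = \frac{23824161}{1024}$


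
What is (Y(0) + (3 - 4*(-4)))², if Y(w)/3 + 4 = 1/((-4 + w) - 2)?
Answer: 169/4 ≈ 42.250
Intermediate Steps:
Y(w) = -12 + 3/(-6 + w) (Y(w) = -12 + 3/((-4 + w) - 2) = -12 + 3/(-6 + w))
(Y(0) + (3 - 4*(-4)))² = (3*(25 - 4*0)/(-6 + 0) + (3 - 4*(-4)))² = (3*(25 + 0)/(-6) + (3 + 16))² = (3*(-⅙)*25 + 19)² = (-25/2 + 19)² = (13/2)² = 169/4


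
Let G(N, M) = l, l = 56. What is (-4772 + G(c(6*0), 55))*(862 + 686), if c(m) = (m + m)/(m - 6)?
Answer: -7300368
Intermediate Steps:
c(m) = 2*m/(-6 + m) (c(m) = (2*m)/(-6 + m) = 2*m/(-6 + m))
G(N, M) = 56
(-4772 + G(c(6*0), 55))*(862 + 686) = (-4772 + 56)*(862 + 686) = -4716*1548 = -7300368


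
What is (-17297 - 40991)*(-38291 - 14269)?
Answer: 3063617280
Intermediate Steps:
(-17297 - 40991)*(-38291 - 14269) = -58288*(-52560) = 3063617280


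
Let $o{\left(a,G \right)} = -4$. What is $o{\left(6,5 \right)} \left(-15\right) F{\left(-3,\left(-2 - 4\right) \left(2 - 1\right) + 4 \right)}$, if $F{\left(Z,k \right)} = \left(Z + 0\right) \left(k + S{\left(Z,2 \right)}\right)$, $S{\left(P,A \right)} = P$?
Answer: $900$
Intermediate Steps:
$F{\left(Z,k \right)} = Z \left(Z + k\right)$ ($F{\left(Z,k \right)} = \left(Z + 0\right) \left(k + Z\right) = Z \left(Z + k\right)$)
$o{\left(6,5 \right)} \left(-15\right) F{\left(-3,\left(-2 - 4\right) \left(2 - 1\right) + 4 \right)} = \left(-4\right) \left(-15\right) \left(- 3 \left(-3 + \left(\left(-2 - 4\right) \left(2 - 1\right) + 4\right)\right)\right) = 60 \left(- 3 \left(-3 + \left(\left(-6\right) 1 + 4\right)\right)\right) = 60 \left(- 3 \left(-3 + \left(-6 + 4\right)\right)\right) = 60 \left(- 3 \left(-3 - 2\right)\right) = 60 \left(\left(-3\right) \left(-5\right)\right) = 60 \cdot 15 = 900$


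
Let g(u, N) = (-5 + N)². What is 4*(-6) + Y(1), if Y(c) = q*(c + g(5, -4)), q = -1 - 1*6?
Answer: -598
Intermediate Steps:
q = -7 (q = -1 - 6 = -7)
Y(c) = -567 - 7*c (Y(c) = -7*(c + (-5 - 4)²) = -7*(c + (-9)²) = -7*(c + 81) = -7*(81 + c) = -567 - 7*c)
4*(-6) + Y(1) = 4*(-6) + (-567 - 7*1) = -24 + (-567 - 7) = -24 - 574 = -598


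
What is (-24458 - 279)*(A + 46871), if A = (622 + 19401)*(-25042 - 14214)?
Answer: 19442688732529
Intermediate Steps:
A = -786022888 (A = 20023*(-39256) = -786022888)
(-24458 - 279)*(A + 46871) = (-24458 - 279)*(-786022888 + 46871) = -24737*(-785976017) = 19442688732529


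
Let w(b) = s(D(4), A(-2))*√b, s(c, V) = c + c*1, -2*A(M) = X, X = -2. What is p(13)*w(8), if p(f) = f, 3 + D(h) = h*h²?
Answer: 3172*√2 ≈ 4485.9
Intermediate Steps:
D(h) = -3 + h³ (D(h) = -3 + h*h² = -3 + h³)
A(M) = 1 (A(M) = -½*(-2) = 1)
s(c, V) = 2*c (s(c, V) = c + c = 2*c)
w(b) = 122*√b (w(b) = (2*(-3 + 4³))*√b = (2*(-3 + 64))*√b = (2*61)*√b = 122*√b)
p(13)*w(8) = 13*(122*√8) = 13*(122*(2*√2)) = 13*(244*√2) = 3172*√2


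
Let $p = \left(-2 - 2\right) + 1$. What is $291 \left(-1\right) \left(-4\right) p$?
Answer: $-3492$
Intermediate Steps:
$p = -3$ ($p = -4 + 1 = -3$)
$291 \left(-1\right) \left(-4\right) p = 291 \left(-1\right) \left(-4\right) \left(-3\right) = 291 \cdot 4 \left(-3\right) = 291 \left(-12\right) = -3492$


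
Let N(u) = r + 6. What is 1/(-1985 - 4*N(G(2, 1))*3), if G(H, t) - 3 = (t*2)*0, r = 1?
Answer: -1/2069 ≈ -0.00048333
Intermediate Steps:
G(H, t) = 3 (G(H, t) = 3 + (t*2)*0 = 3 + (2*t)*0 = 3 + 0 = 3)
N(u) = 7 (N(u) = 1 + 6 = 7)
1/(-1985 - 4*N(G(2, 1))*3) = 1/(-1985 - 4*7*3) = 1/(-1985 - 28*3) = 1/(-1985 - 84) = 1/(-2069) = -1/2069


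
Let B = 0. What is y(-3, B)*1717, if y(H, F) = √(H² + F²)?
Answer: 5151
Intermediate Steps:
y(H, F) = √(F² + H²)
y(-3, B)*1717 = √(0² + (-3)²)*1717 = √(0 + 9)*1717 = √9*1717 = 3*1717 = 5151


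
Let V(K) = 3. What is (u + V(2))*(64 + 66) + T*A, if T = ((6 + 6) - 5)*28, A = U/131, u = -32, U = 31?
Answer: -487794/131 ≈ -3723.6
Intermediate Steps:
A = 31/131 ≈ 0.23664
T = 196 (T = (12 - 5)*28 = 7*28 = 196)
(u + V(2))*(64 + 66) + T*A = (-32 + 3)*(64 + 66) + 196*(31/131) = -29*130 + 6076/131 = -3770 + 6076/131 = -487794/131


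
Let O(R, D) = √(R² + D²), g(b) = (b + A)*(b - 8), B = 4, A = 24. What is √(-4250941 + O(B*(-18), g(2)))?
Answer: √(-4250941 + 12*√205) ≈ 2061.7*I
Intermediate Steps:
g(b) = (-8 + b)*(24 + b) (g(b) = (b + 24)*(b - 8) = (24 + b)*(-8 + b) = (-8 + b)*(24 + b))
O(R, D) = √(D² + R²)
√(-4250941 + O(B*(-18), g(2))) = √(-4250941 + √((-192 + 2² + 16*2)² + (4*(-18))²)) = √(-4250941 + √((-192 + 4 + 32)² + (-72)²)) = √(-4250941 + √((-156)² + 5184)) = √(-4250941 + √(24336 + 5184)) = √(-4250941 + √29520) = √(-4250941 + 12*√205)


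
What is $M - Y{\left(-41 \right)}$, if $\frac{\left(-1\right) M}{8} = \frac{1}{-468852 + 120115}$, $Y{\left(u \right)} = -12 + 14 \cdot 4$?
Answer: $- \frac{15344420}{348737} \approx -44.0$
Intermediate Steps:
$Y{\left(u \right)} = 44$ ($Y{\left(u \right)} = -12 + 56 = 44$)
$M = \frac{8}{348737}$ ($M = - \frac{8}{-468852 + 120115} = - \frac{8}{-348737} = \left(-8\right) \left(- \frac{1}{348737}\right) = \frac{8}{348737} \approx 2.294 \cdot 10^{-5}$)
$M - Y{\left(-41 \right)} = \frac{8}{348737} - 44 = - \frac{15344420}{348737}$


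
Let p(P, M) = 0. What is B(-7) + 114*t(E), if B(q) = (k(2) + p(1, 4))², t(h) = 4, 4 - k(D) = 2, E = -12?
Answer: 460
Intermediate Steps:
k(D) = 2 (k(D) = 4 - 1*2 = 4 - 2 = 2)
B(q) = 4 (B(q) = (2 + 0)² = 2² = 4)
B(-7) + 114*t(E) = 4 + 114*4 = 4 + 456 = 460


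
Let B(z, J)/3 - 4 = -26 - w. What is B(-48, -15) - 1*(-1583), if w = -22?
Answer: 1583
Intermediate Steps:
B(z, J) = 0 (B(z, J) = 12 + 3*(-26 - 1*(-22)) = 12 + 3*(-26 + 22) = 12 + 3*(-4) = 12 - 12 = 0)
B(-48, -15) - 1*(-1583) = 0 - 1*(-1583) = 0 + 1583 = 1583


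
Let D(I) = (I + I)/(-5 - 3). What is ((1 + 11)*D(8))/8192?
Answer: -3/1024 ≈ -0.0029297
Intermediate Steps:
D(I) = -I/4 (D(I) = (2*I)/(-8) = (2*I)*(-1/8) = -I/4)
((1 + 11)*D(8))/8192 = ((1 + 11)*(-1/4*8))/8192 = (12*(-2))*(1/8192) = -24*1/8192 = -3/1024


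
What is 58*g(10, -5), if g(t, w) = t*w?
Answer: -2900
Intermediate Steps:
58*g(10, -5) = 58*(10*(-5)) = 58*(-50) = -2900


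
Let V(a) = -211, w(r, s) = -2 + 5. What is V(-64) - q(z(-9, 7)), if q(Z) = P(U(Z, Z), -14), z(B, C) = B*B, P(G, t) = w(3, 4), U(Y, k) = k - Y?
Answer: -214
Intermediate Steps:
w(r, s) = 3
P(G, t) = 3
z(B, C) = B**2
q(Z) = 3
V(-64) - q(z(-9, 7)) = -211 - 1*3 = -211 - 3 = -214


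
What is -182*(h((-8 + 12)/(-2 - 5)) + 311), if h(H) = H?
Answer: -56498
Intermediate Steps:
-182*(h((-8 + 12)/(-2 - 5)) + 311) = -182*((-8 + 12)/(-2 - 5) + 311) = -182*(4/(-7) + 311) = -182*(4*(-1/7) + 311) = -182*(-4/7 + 311) = -182*2173/7 = -56498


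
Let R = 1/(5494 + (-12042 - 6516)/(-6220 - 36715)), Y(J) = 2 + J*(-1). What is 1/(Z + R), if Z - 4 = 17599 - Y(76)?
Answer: 235903448/4170065293231 ≈ 5.6571e-5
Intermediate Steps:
Y(J) = 2 - J
R = 42935/235903448 (R = 1/(5494 - 18558/(-42935)) = 1/(5494 - 18558*(-1/42935)) = 1/(5494 + 18558/42935) = 1/(235903448/42935) = 42935/235903448 ≈ 0.00018200)
Z = 17677 (Z = 4 + (17599 - (2 - 1*76)) = 4 + (17599 - (2 - 76)) = 4 + (17599 - 1*(-74)) = 4 + (17599 + 74) = 4 + 17673 = 17677)
1/(Z + R) = 1/(17677 + 42935/235903448) = 1/(4170065293231/235903448) = 235903448/4170065293231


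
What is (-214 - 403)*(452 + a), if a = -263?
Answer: -116613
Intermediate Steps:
(-214 - 403)*(452 + a) = (-214 - 403)*(452 - 263) = -617*189 = -116613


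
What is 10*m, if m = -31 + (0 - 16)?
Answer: -470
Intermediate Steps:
m = -47 (m = -31 - 16 = -47)
10*m = 10*(-47) = -470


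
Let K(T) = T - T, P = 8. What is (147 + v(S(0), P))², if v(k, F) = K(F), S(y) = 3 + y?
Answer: 21609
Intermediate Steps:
K(T) = 0
v(k, F) = 0
(147 + v(S(0), P))² = (147 + 0)² = 147² = 21609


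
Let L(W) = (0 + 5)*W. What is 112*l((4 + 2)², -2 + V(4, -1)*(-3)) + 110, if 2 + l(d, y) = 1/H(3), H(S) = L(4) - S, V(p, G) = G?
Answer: -1826/17 ≈ -107.41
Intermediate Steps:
L(W) = 5*W
H(S) = 20 - S (H(S) = 5*4 - S = 20 - S)
l(d, y) = -33/17 (l(d, y) = -2 + 1/(20 - 1*3) = -2 + 1/(20 - 3) = -2 + 1/17 = -33/17)
112*l((4 + 2)², -2 + V(4, -1)*(-3)) + 110 = 112*(-33/17) + 110 = -3696/17 + 110 = -1826/17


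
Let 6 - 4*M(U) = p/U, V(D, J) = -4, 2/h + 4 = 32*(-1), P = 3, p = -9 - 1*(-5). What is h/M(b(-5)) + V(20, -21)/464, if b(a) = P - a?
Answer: -581/13572 ≈ -0.042809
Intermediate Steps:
p = -4 (p = -9 + 5 = -4)
h = -1/18 (h = 2/(-4 + 32*(-1)) = 2/(-4 - 32) = 2/(-36) = 2*(-1/36) = -1/18 ≈ -0.055556)
b(a) = 3 - a
M(U) = 3/2 + 1/U (M(U) = 3/2 - (-1)/U = 3/2 + 1/U)
h/M(b(-5)) + V(20, -21)/464 = -1/(18*(3/2 + 1/(3 - 1*(-5)))) - 4/464 = -1/(18*(3/2 + 1/(3 + 5))) - 4*1/464 = -1/(18*(3/2 + 1/8)) - 1/116 = -1/(18*13/8) - 1/116 = -1/18*8/13 - 1/116 = -4/117 - 1/116 = -581/13572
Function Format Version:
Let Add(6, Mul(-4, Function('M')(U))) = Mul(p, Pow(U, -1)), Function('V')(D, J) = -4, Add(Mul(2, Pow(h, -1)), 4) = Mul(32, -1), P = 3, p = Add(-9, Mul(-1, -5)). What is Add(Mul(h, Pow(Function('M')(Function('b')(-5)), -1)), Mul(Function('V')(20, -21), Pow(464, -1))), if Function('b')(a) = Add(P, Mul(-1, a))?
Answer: Rational(-581, 13572) ≈ -0.042809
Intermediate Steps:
p = -4 (p = Add(-9, 5) = -4)
h = Rational(-1, 18) (h = Mul(2, Pow(Add(-4, Mul(32, -1)), -1)) = Mul(2, Pow(Add(-4, -32), -1)) = Mul(2, Pow(-36, -1)) = Mul(2, Rational(-1, 36)) = Rational(-1, 18) ≈ -0.055556)
Function('b')(a) = Add(3, Mul(-1, a))
Function('M')(U) = Add(Rational(3, 2), Pow(U, -1)) (Function('M')(U) = Add(Rational(3, 2), Mul(Rational(-1, 4), Mul(-4, Pow(U, -1)))) = Add(Rational(3, 2), Pow(U, -1)))
Add(Mul(h, Pow(Function('M')(Function('b')(-5)), -1)), Mul(Function('V')(20, -21), Pow(464, -1))) = Add(Mul(Rational(-1, 18), Pow(Add(Rational(3, 2), Pow(Add(3, Mul(-1, -5)), -1)), -1)), Mul(-4, Pow(464, -1))) = Add(Mul(Rational(-1, 18), Pow(Add(Rational(3, 2), Pow(Add(3, 5), -1)), -1)), Mul(-4, Rational(1, 464))) = Add(Mul(Rational(-1, 18), Pow(Add(Rational(3, 2), Pow(8, -1)), -1)), Rational(-1, 116)) = Add(Mul(Rational(-1, 18), Pow(Add(Rational(3, 2), Rational(1, 8)), -1)), Rational(-1, 116)) = Add(Mul(Rational(-1, 18), Pow(Rational(13, 8), -1)), Rational(-1, 116)) = Add(Mul(Rational(-1, 18), Rational(8, 13)), Rational(-1, 116)) = Add(Rational(-4, 117), Rational(-1, 116)) = Rational(-581, 13572)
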